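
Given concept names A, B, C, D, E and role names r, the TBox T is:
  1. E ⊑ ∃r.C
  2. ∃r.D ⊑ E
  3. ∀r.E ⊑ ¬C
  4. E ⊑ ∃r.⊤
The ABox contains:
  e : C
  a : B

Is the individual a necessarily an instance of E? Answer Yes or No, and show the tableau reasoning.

No

1. a : E?  L(a) = {B} ∪ {¬E}
   open: L(a) ⊇ {B, ¬E, ∀r.¬D, ∃r.¬E} (+ ∃-successors) — a ∉ E possible
2. Hence a : E: not entailed.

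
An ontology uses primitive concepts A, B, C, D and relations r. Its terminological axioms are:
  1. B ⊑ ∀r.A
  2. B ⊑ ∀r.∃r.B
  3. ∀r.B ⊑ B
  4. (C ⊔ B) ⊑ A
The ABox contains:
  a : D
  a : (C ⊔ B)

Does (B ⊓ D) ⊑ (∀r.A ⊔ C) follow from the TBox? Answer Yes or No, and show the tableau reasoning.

1. (B ⊓ D) ⊑ (∀r.A ⊔ C)  ⇔  ((B ⊓ D) ⊓ (∃r.¬A ⊓ ¬C)) unsat w.r.t. T
   all branches close; clash {A, ¬A} at an ∃-successor
2. Hence (B ⊓ D) ⊑ (∀r.A ⊔ C): entailed.

Yes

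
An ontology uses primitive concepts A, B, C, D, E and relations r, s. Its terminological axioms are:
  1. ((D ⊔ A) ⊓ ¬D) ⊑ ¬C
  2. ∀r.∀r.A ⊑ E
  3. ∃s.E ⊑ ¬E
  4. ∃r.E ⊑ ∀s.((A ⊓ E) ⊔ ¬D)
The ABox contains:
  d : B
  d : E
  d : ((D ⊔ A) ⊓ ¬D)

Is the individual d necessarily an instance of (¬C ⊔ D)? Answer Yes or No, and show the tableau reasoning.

Yes

1. d : (¬C ⊔ D)?  L(d) = {B, E, ((D ⊔ A) ⊓ ¬D)} ∪ {(C ⊓ ¬D)}
   clash {E, ¬E} at d — d ∈ (¬C ⊔ D)
2. Hence d : (¬C ⊔ D): entailed.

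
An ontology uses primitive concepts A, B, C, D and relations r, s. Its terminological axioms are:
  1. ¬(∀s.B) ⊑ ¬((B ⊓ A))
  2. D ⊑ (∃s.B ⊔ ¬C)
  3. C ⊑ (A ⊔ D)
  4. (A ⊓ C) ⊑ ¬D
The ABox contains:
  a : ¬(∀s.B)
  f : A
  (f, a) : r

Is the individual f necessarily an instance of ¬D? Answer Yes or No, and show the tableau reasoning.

1. f : ¬D?  L(f) = {A} ∪ {D}
   apply at f: D⊑(∃s.B ⊔ ¬C)
   open: L(f) ⊇ {A, D, ¬C, ∀s.B} — f ∉ ¬D possible
2. Hence f : ¬D: not entailed.

No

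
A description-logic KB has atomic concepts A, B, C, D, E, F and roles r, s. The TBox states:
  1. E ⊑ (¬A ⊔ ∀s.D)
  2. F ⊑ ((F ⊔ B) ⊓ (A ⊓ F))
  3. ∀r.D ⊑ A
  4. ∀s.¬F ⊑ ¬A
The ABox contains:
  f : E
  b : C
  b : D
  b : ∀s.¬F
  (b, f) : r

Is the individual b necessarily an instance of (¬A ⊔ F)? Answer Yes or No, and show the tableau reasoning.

1. b : (¬A ⊔ F)?  L(b) = {C, D, ∀s.¬F} ∪ {(A ⊓ ¬F)}
   clash {A, ¬A} at b — b ∈ (¬A ⊔ F)
2. Hence b : (¬A ⊔ F): entailed.

Yes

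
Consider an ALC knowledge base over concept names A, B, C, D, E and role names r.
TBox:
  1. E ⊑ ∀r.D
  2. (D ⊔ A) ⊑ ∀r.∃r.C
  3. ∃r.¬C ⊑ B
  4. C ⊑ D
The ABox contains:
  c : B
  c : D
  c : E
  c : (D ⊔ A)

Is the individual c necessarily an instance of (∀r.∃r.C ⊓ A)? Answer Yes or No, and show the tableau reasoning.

1. c : (∀r.∃r.C ⊓ A)?  L(c) = {B, D, E, (D ⊔ A)} ∪ {(∃r.∀r.¬C ⊔ ¬A)}
   apply at c: E⊑∀r.D; (D ⊔ A)⊑∀r.∃r.C
   open: L(c) ⊇ {B, D, E, ¬A, ∀r.D, …} — c ∉ (∀r.∃r.C ⊓ A) possible
2. Hence c : (∀r.∃r.C ⊓ A): not entailed.

No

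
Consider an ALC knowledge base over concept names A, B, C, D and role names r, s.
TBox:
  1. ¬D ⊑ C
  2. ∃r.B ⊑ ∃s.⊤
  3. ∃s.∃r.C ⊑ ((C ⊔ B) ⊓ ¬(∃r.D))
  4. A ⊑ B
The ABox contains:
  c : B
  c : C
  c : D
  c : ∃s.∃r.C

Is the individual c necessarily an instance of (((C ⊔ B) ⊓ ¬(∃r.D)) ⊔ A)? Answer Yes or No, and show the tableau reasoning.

1. c : (((C ⊔ B) ⊓ ¬(∃r.D)) ⊔ A)?  L(c) = {B, C, D, ∃s.∃r.C} ∪ {(((¬C ⊓ ¬B) ⊔ ∃r.D) ⊓ ¬A)}
   clash {D, ¬D} at an ∃-successor — c ∈ (((C ⊔ B) ⊓ ¬(∃r.D)) ⊔ A)
2. Hence c : (((C ⊔ B) ⊓ ¬(∃r.D)) ⊔ A): entailed.

Yes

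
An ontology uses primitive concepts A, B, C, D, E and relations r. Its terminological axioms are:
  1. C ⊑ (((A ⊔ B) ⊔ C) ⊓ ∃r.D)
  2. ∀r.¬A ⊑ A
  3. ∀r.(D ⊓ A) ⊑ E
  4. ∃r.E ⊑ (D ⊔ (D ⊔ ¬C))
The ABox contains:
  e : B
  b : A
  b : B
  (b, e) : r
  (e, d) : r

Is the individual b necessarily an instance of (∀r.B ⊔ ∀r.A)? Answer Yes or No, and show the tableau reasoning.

No

1. b : (∀r.B ⊔ ∀r.A)?  L(b) = {A, B} ∪ {(∃r.¬B ⊓ ∃r.¬A)}
   open: L(b) ⊇ {A, B, ¬C, ∀r.¬E, ∃r.(¬D ⊔ ¬A), …} (+ ∃-successors) — b ∉ (∀r.B ⊔ ∀r.A) possible
2. Hence b : (∀r.B ⊔ ∀r.A): not entailed.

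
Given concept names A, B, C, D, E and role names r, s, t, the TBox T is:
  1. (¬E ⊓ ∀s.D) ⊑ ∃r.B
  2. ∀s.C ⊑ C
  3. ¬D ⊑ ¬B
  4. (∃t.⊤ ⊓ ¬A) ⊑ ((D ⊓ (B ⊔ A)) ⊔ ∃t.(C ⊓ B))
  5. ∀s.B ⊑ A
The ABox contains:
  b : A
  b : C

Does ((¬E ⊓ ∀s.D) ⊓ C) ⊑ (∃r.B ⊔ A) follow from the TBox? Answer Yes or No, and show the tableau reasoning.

1. ((¬E ⊓ ∀s.D) ⊓ C) ⊑ (∃r.B ⊔ A)  ⇔  (((¬E ⊓ ∀s.D) ⊓ C) ⊓ (∀r.¬B ⊓ ¬A)) unsat w.r.t. T
   all branches close; clash {A, ¬A} at x₀
2. Hence ((¬E ⊓ ∀s.D) ⊓ C) ⊑ (∃r.B ⊔ A): entailed.

Yes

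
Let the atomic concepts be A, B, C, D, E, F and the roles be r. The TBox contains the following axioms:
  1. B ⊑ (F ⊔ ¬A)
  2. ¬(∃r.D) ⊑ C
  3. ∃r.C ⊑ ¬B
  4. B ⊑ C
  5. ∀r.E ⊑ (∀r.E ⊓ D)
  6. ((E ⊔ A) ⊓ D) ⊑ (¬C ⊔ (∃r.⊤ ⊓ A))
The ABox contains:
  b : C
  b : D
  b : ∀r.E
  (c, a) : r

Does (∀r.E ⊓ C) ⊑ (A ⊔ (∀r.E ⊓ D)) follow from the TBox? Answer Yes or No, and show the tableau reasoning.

Yes

1. (∀r.E ⊓ C) ⊑ (A ⊔ (∀r.E ⊓ D))  ⇔  ((∀r.E ⊓ C) ⊓ (¬A ⊓ (∃r.¬E ⊔ ¬D))) unsat w.r.t. T
   all branches close; clash {D, ¬D} at x₀
2. Hence (∀r.E ⊓ C) ⊑ (A ⊔ (∀r.E ⊓ D)): entailed.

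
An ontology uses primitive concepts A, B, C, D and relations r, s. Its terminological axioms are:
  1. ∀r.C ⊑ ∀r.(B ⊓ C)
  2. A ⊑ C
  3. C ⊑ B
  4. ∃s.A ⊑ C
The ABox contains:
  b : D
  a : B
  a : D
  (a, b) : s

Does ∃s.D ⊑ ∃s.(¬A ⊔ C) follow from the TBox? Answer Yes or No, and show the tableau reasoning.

1. ∃s.D ⊑ ∃s.(¬A ⊔ C)  ⇔  (∃s.D ⊓ ∀s.(A ⊓ ¬C)) unsat w.r.t. T
   all branches close; clash {C, ¬C} at an ∃-successor
2. Hence ∃s.D ⊑ ∃s.(¬A ⊔ C): entailed.

Yes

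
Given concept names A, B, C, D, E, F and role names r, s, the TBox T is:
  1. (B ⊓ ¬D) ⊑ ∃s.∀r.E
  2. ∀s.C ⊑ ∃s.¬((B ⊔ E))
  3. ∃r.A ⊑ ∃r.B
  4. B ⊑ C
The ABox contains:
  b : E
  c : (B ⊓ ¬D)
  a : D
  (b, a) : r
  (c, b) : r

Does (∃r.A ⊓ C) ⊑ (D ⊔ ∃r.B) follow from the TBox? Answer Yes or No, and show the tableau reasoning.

1. (∃r.A ⊓ C) ⊑ (D ⊔ ∃r.B)  ⇔  ((∃r.A ⊓ C) ⊓ (¬D ⊓ ∀r.¬B)) unsat w.r.t. T
   all branches close; clash {B, ¬B} at an ∃-successor
2. Hence (∃r.A ⊓ C) ⊑ (D ⊔ ∃r.B): entailed.

Yes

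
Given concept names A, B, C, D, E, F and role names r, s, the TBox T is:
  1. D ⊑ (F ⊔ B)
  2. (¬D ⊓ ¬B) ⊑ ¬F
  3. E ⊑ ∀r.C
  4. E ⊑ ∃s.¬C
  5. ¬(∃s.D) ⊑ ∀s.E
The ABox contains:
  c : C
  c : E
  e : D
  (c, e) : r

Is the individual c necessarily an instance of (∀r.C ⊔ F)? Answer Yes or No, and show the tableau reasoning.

Yes

1. c : (∀r.C ⊔ F)?  L(c) = {C, E} ∪ {(∃r.¬C ⊓ ¬F)}
   clash {C, ¬C} at an ∃-successor — c ∈ (∀r.C ⊔ F)
2. Hence c : (∀r.C ⊔ F): entailed.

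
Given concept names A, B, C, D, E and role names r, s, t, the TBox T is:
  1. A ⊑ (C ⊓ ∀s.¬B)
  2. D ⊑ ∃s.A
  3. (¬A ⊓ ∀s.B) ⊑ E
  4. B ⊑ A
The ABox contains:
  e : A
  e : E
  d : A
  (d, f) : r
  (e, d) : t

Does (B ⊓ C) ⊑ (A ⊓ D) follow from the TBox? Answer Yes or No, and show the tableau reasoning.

No

1. (B ⊓ C) ⊑ (A ⊓ D)  ⇔  ((B ⊓ C) ⊓ (¬A ⊔ ¬D)) unsat w.r.t. T
   apply at x₀: B⊑A
   open: L(x₀) ⊇ {A, B, C, ¬D, ∀s.¬B}
2. Hence (B ⊓ C) ⊑ (A ⊓ D): not entailed.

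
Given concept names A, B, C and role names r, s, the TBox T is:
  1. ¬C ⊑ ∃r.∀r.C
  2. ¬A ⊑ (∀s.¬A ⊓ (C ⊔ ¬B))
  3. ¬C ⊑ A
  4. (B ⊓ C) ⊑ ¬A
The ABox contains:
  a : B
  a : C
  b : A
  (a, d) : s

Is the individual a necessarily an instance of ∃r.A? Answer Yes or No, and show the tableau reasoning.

1. a : ∃r.A?  L(a) = {B, C} ∪ {∀r.¬A}
   open: L(a) ⊇ {B, C, ¬A, ∀r.¬A, ∀s.¬A} — a ∉ ∃r.A possible
2. Hence a : ∃r.A: not entailed.

No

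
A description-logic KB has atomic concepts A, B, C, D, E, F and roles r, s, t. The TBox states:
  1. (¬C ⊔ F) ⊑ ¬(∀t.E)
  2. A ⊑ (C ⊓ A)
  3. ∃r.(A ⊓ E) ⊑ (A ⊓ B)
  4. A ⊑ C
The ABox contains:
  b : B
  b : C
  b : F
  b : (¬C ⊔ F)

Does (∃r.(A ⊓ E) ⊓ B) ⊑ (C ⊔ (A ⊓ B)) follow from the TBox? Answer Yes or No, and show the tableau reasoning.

1. (∃r.(A ⊓ E) ⊓ B) ⊑ (C ⊔ (A ⊓ B))  ⇔  ((∃r.(A ⊓ E) ⊓ B) ⊓ (¬C ⊓ (¬A ⊔ ¬B))) unsat w.r.t. T
   all branches close; clash {C, ¬C} at x₀
2. Hence (∃r.(A ⊓ E) ⊓ B) ⊑ (C ⊔ (A ⊓ B)): entailed.

Yes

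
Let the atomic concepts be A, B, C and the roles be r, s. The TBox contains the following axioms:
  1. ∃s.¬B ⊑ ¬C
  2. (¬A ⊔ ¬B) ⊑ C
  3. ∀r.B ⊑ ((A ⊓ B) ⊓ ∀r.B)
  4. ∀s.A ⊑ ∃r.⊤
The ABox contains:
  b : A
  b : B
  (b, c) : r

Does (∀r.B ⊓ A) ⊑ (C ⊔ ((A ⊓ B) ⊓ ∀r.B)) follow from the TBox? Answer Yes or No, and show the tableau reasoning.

Yes

1. (∀r.B ⊓ A) ⊑ (C ⊔ ((A ⊓ B) ⊓ ∀r.B))  ⇔  ((∀r.B ⊓ A) ⊓ (¬C ⊓ ((¬A ⊔ ¬B) ⊔ ∃r.¬B))) unsat w.r.t. T
   all branches close; clash {C, ¬C} at x₀
2. Hence (∀r.B ⊓ A) ⊑ (C ⊔ ((A ⊓ B) ⊓ ∀r.B)): entailed.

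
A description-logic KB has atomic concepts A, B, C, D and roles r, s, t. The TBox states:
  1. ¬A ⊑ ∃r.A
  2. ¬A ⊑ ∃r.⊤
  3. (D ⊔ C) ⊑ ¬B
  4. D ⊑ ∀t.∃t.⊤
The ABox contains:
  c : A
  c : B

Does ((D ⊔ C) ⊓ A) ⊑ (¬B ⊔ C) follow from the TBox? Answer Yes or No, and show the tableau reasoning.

1. ((D ⊔ C) ⊓ A) ⊑ (¬B ⊔ C)  ⇔  (((D ⊔ C) ⊓ A) ⊓ (B ⊓ ¬C)) unsat w.r.t. T
   all branches close; clash {C, ¬C} at x₀
2. Hence ((D ⊔ C) ⊓ A) ⊑ (¬B ⊔ C): entailed.

Yes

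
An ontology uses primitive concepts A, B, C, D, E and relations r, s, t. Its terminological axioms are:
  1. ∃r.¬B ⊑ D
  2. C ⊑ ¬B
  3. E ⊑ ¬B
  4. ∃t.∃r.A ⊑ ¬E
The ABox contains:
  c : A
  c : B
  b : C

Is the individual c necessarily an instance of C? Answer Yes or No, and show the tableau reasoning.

1. c : C?  L(c) = {A, B} ∪ {¬C}
   open: L(c) ⊇ {A, B, ¬C, ¬E, ∀r.B} — c ∉ C possible
2. Hence c : C: not entailed.

No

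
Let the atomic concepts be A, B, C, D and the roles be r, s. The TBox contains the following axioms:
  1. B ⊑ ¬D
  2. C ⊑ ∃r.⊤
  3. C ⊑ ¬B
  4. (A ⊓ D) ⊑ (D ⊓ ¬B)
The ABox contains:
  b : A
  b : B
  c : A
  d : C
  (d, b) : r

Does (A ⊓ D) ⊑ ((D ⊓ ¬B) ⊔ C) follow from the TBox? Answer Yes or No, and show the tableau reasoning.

Yes

1. (A ⊓ D) ⊑ ((D ⊓ ¬B) ⊔ C)  ⇔  ((A ⊓ D) ⊓ ((¬D ⊔ B) ⊓ ¬C)) unsat w.r.t. T
   all branches close; clash {D, ¬D} at x₀
2. Hence (A ⊓ D) ⊑ ((D ⊓ ¬B) ⊔ C): entailed.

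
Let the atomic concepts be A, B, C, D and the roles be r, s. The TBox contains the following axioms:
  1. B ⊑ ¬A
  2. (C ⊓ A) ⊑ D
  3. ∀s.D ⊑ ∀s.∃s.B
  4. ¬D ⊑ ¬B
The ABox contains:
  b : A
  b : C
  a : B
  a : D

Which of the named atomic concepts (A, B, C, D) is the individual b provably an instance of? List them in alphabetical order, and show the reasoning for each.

1. b : A?  L(b) = {A, C} ∪ {¬A}
   clash {A, ¬A} at b — b ∈ A
2. b : B?  L(b) = {A, C} ∪ {¬B}
   open: L(b) ⊇ {A, C, D, ¬B, ∃s.¬D} (+ ∃-successors) — b ∉ B possible
3. b : C?  L(b) = {A, C} ∪ {¬C}
   clash {C, ¬C} at b — b ∈ C
4. b : D?  L(b) = {A, C} ∪ {¬D}
   clash {D, ¬D} at b — b ∈ D
5. Entailed for b: {A, C, D}

{A, C, D}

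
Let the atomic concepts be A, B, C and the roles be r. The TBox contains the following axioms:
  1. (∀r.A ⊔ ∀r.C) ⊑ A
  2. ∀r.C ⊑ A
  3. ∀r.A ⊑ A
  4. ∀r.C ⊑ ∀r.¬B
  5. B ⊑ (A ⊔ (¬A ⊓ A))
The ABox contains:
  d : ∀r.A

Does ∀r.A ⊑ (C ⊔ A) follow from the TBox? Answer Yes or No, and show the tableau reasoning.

1. ∀r.A ⊑ (C ⊔ A)  ⇔  (∀r.A ⊓ (¬C ⊓ ¬A)) unsat w.r.t. T
   all branches close; clash {A, ¬A} at x₀
2. Hence ∀r.A ⊑ (C ⊔ A): entailed.

Yes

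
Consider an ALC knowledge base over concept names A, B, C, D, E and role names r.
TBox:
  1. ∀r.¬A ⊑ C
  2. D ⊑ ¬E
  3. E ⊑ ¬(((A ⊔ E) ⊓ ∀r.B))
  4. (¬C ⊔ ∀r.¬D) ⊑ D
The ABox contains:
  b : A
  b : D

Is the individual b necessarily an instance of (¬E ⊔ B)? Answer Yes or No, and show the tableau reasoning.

Yes

1. b : (¬E ⊔ B)?  L(b) = {A, D} ∪ {(E ⊓ ¬B)}
   clash {E, ¬E} at b — b ∈ (¬E ⊔ B)
2. Hence b : (¬E ⊔ B): entailed.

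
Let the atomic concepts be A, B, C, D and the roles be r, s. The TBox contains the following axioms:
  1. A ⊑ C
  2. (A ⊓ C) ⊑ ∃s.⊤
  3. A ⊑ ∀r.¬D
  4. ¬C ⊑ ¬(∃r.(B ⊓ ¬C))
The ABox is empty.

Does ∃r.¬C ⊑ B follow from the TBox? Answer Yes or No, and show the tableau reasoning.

No

1. ∃r.¬C ⊑ B  ⇔  (∃r.¬C ⊓ ¬B) unsat w.r.t. T
   open: L(x₀) ⊇ {C, ¬A, ¬B, ∃r.¬C} (+ ∃-successors)
2. Hence ∃r.¬C ⊑ B: not entailed.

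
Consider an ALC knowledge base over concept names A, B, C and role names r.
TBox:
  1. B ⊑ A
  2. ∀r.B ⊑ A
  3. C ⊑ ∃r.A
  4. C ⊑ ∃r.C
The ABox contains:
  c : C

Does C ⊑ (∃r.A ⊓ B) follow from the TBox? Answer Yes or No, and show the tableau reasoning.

No

1. C ⊑ (∃r.A ⊓ B)  ⇔  (C ⊓ (∀r.¬A ⊔ ¬B)) unsat w.r.t. T
   apply at x₀: C⊑∃r.A; C⊑∃r.C
   open: L(x₀) ⊇ {C, ¬B, ∃r.A, ∃r.C, ∃r.¬B} (+ ∃-successors)
2. Hence C ⊑ (∃r.A ⊓ B): not entailed.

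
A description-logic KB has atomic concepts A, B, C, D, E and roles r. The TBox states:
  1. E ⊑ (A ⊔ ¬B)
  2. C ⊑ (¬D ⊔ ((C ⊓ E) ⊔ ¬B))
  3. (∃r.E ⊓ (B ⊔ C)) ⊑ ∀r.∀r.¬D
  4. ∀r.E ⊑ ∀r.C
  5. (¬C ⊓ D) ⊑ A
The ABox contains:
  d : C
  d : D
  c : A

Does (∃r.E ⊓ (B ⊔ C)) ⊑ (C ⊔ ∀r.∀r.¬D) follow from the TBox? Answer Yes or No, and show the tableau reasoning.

Yes

1. (∃r.E ⊓ (B ⊔ C)) ⊑ (C ⊔ ∀r.∀r.¬D)  ⇔  ((∃r.E ⊓ (B ⊔ C)) ⊓ (¬C ⊓ ∃r.∃r.D)) unsat w.r.t. T
   all branches close; clash {C, ¬C} at x₀
2. Hence (∃r.E ⊓ (B ⊔ C)) ⊑ (C ⊔ ∀r.∀r.¬D): entailed.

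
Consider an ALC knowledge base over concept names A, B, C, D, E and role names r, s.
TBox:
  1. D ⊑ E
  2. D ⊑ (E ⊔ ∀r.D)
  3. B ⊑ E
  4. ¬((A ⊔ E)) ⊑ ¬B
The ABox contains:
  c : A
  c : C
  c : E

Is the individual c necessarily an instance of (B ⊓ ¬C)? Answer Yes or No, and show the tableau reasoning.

1. c : (B ⊓ ¬C)?  L(c) = {A, C, E} ∪ {(¬B ⊔ C)}
   open: L(c) ⊇ {A, C, E, ¬D} — c ∉ (B ⊓ ¬C) possible
2. Hence c : (B ⊓ ¬C): not entailed.

No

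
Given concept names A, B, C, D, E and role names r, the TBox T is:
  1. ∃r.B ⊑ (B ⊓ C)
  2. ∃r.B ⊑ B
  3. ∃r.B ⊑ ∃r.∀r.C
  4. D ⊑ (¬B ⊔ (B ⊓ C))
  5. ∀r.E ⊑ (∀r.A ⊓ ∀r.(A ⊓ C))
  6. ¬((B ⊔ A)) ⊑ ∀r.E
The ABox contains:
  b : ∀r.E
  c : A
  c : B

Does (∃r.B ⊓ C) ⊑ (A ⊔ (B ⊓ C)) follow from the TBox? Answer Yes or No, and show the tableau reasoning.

Yes

1. (∃r.B ⊓ C) ⊑ (A ⊔ (B ⊓ C))  ⇔  ((∃r.B ⊓ C) ⊓ (¬A ⊓ (¬B ⊔ ¬C))) unsat w.r.t. T
   all branches close; clash {C, ¬C} at x₀
2. Hence (∃r.B ⊓ C) ⊑ (A ⊔ (B ⊓ C)): entailed.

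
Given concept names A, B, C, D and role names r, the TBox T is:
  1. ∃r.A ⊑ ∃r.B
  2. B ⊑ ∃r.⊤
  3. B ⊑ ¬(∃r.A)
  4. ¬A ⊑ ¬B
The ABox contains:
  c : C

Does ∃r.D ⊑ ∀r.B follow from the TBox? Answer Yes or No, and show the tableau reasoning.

No

1. ∃r.D ⊑ ∀r.B  ⇔  (∃r.D ⊓ ∃r.¬B) unsat w.r.t. T
   open: L(x₀) ⊇ {A, ¬B, ∀r.¬A, ∃r.D, ∃r.¬B} (+ ∃-successors)
2. Hence ∃r.D ⊑ ∀r.B: not entailed.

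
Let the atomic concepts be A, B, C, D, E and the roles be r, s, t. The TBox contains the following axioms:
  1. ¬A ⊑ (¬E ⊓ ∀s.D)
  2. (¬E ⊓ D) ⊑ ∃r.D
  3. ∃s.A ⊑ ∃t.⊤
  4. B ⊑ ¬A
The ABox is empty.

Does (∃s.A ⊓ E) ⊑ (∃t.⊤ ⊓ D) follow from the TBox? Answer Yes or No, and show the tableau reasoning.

No

1. (∃s.A ⊓ E) ⊑ (∃t.⊤ ⊓ D)  ⇔  ((∃s.A ⊓ E) ⊓ (∀t.⊥ ⊔ ¬D)) unsat w.r.t. T
   apply at x₀: ∃s.A⊑∃t.⊤
   open: L(x₀) ⊇ {A, E, ¬B, ¬D, ∃s.A, …} (+ ∃-successors)
2. Hence (∃s.A ⊓ E) ⊑ (∃t.⊤ ⊓ D): not entailed.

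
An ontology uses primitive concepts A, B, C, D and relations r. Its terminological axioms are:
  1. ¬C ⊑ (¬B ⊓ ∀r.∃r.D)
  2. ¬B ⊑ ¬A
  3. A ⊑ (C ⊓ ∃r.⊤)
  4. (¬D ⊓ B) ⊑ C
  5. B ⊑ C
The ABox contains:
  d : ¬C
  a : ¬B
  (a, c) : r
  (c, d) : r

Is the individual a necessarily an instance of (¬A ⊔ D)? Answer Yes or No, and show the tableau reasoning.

Yes

1. a : (¬A ⊔ D)?  L(a) = {¬B} ∪ {(A ⊓ ¬D)}
   clash {A, ¬A} at a — a ∈ (¬A ⊔ D)
2. Hence a : (¬A ⊔ D): entailed.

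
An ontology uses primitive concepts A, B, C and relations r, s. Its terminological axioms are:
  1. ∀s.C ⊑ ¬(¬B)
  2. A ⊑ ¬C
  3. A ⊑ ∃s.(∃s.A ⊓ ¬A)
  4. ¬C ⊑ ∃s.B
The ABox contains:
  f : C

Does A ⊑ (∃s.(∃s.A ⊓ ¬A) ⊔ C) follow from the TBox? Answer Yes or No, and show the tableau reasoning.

1. A ⊑ (∃s.(∃s.A ⊓ ¬A) ⊔ C)  ⇔  (A ⊓ (∀s.(∀s.¬A ⊔ A) ⊓ ¬C)) unsat w.r.t. T
   all branches close; clash {A, ¬A} at an ∃-successor
2. Hence A ⊑ (∃s.(∃s.A ⊓ ¬A) ⊔ C): entailed.

Yes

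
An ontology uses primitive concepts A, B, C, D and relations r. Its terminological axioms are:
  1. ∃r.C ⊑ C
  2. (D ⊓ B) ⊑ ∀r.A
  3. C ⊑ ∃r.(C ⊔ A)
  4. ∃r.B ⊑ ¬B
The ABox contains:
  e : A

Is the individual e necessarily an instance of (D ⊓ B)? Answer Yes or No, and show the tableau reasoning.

No

1. e : (D ⊓ B)?  L(e) = {A} ∪ {(¬D ⊔ ¬B)}
   open: L(e) ⊇ {A, ¬C, ¬D, ∀r.¬B, ∀r.¬C} — e ∉ (D ⊓ B) possible
2. Hence e : (D ⊓ B): not entailed.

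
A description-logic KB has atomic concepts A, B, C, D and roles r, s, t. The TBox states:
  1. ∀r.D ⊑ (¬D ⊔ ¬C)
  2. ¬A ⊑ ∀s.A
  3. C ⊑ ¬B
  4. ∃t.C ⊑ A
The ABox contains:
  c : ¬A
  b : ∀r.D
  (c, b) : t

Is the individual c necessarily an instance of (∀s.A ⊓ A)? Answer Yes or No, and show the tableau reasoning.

1. c : (∀s.A ⊓ A)?  L(c) = {¬A} ∪ {(∃s.¬A ⊔ ¬A)}
   apply at c: ¬A⊑∀s.A
   open: L(c) ⊇ {¬A, ¬C, ∀s.A, ∀t.¬C, ∃r.¬D} (+ ∃-successors) — c ∉ (∀s.A ⊓ A) possible
2. Hence c : (∀s.A ⊓ A): not entailed.

No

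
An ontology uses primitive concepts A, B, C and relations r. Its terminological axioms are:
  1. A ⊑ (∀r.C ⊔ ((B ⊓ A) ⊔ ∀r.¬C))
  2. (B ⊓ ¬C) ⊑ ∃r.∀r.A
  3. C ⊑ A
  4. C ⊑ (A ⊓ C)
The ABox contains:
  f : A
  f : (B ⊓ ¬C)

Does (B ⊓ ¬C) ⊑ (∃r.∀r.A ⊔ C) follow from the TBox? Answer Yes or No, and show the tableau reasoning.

1. (B ⊓ ¬C) ⊑ (∃r.∀r.A ⊔ C)  ⇔  ((B ⊓ ¬C) ⊓ (∀r.∃r.¬A ⊓ ¬C)) unsat w.r.t. T
   all branches close; clash {A, ¬A} at an ∃-successor
2. Hence (B ⊓ ¬C) ⊑ (∃r.∀r.A ⊔ C): entailed.

Yes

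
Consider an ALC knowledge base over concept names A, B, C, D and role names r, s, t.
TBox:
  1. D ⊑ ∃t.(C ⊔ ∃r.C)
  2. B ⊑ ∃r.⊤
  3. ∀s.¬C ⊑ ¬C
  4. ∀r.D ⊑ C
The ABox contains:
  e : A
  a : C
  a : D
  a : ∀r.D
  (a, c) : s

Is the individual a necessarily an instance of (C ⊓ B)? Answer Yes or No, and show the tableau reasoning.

1. a : (C ⊓ B)?  L(a) = {C, D, ∀r.D} ∪ {(¬C ⊔ ¬B)}
   apply at a: D⊑∃t.(C ⊔ ∃r.C)
   open: L(a) ⊇ {C, D, ¬B, ∀r.D, ∃s.C, …} (+ ∃-successors) — a ∉ (C ⊓ B) possible
2. Hence a : (C ⊓ B): not entailed.

No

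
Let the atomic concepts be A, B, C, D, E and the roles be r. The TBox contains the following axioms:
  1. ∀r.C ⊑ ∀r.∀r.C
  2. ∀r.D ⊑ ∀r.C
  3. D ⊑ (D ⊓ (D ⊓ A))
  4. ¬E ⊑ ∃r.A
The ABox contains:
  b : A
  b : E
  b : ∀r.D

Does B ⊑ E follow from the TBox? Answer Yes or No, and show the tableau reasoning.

No

1. B ⊑ E  ⇔  (B ⊓ ¬E) unsat w.r.t. T
   apply at x₀: ¬E⊑∃r.A
   open: L(x₀) ⊇ {B, ¬D, ¬E, ∃r.A, ∃r.¬C, …} (+ ∃-successors)
2. Hence B ⊑ E: not entailed.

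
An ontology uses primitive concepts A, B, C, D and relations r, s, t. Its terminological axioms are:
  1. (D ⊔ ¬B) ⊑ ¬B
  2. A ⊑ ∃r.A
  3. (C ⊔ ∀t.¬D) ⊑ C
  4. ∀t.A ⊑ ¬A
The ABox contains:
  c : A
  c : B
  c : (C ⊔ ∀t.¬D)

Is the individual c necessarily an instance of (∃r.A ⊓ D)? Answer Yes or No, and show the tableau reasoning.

No

1. c : (∃r.A ⊓ D)?  L(c) = {A, B, (C ⊔ ∀t.¬D)} ∪ {(∀r.¬A ⊔ ¬D)}
   apply at c: A⊑∃r.A; (C ⊔ ∀t.¬D)⊑C
   open: L(c) ⊇ {A, B, C, ¬D, ∃r.A, …} (+ ∃-successors) — c ∉ (∃r.A ⊓ D) possible
2. Hence c : (∃r.A ⊓ D): not entailed.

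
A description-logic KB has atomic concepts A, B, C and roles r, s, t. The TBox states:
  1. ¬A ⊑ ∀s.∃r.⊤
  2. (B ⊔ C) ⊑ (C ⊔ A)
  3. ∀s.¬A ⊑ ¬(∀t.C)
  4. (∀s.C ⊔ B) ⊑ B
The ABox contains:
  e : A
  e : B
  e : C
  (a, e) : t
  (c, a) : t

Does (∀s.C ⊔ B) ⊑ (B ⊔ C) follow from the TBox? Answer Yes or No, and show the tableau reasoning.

1. (∀s.C ⊔ B) ⊑ (B ⊔ C)  ⇔  ((∀s.C ⊔ B) ⊓ (¬B ⊓ ¬C)) unsat w.r.t. T
   all branches close; clash {B, ¬B} at x₀
2. Hence (∀s.C ⊔ B) ⊑ (B ⊔ C): entailed.

Yes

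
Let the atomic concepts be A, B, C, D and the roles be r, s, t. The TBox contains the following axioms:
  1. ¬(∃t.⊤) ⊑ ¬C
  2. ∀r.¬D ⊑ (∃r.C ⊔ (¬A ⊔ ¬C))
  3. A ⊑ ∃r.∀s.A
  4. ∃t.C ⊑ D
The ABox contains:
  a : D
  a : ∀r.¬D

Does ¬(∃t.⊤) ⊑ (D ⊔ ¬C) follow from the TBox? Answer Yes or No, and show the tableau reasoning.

1. ¬(∃t.⊤) ⊑ (D ⊔ ¬C)  ⇔  (∀t.⊥ ⊓ (¬D ⊓ C)) unsat w.r.t. T
   all branches close; clash {C, ¬C} at x₀
2. Hence ¬(∃t.⊤) ⊑ (D ⊔ ¬C): entailed.

Yes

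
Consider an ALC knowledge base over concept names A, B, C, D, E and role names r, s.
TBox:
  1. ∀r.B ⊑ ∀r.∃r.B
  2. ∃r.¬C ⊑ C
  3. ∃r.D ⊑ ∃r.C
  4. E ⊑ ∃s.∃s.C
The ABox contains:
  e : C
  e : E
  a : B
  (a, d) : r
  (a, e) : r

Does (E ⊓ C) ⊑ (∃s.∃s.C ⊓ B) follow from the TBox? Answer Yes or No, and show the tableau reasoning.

No

1. (E ⊓ C) ⊑ (∃s.∃s.C ⊓ B)  ⇔  ((E ⊓ C) ⊓ (∀s.∀s.¬C ⊔ ¬B)) unsat w.r.t. T
   apply at x₀: E⊑∃s.∃s.C
   open: L(x₀) ⊇ {C, E, ¬B, ∀r.¬D, ∃r.¬B, …} (+ ∃-successors)
2. Hence (E ⊓ C) ⊑ (∃s.∃s.C ⊓ B): not entailed.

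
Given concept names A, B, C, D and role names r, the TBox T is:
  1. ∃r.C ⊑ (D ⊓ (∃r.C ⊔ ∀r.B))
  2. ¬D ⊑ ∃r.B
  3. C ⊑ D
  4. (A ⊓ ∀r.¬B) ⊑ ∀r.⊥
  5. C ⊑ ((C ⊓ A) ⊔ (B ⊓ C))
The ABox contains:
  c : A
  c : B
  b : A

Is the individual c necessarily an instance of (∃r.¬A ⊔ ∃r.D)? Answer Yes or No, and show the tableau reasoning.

1. c : (∃r.¬A ⊔ ∃r.D)?  L(c) = {A, B} ∪ {(∀r.A ⊓ ∀r.¬D)}
   open: L(c) ⊇ {A, B, D, ¬C, ∀r.A, …} (+ ∃-successors) — c ∉ (∃r.¬A ⊔ ∃r.D) possible
2. Hence c : (∃r.¬A ⊔ ∃r.D): not entailed.

No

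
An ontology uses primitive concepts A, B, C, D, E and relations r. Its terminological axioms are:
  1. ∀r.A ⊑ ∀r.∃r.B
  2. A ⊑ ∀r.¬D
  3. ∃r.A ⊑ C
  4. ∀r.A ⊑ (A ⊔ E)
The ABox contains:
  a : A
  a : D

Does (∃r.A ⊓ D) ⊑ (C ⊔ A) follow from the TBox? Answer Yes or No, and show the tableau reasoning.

Yes

1. (∃r.A ⊓ D) ⊑ (C ⊔ A)  ⇔  ((∃r.A ⊓ D) ⊓ (¬C ⊓ ¬A)) unsat w.r.t. T
   all branches close; clash {C, ¬C} at x₀
2. Hence (∃r.A ⊓ D) ⊑ (C ⊔ A): entailed.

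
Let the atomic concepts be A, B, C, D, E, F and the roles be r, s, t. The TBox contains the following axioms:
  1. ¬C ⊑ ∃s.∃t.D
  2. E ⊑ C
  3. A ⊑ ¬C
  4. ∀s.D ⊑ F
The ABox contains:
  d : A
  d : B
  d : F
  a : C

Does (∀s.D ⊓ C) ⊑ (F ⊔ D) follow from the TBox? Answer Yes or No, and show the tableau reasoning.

1. (∀s.D ⊓ C) ⊑ (F ⊔ D)  ⇔  ((∀s.D ⊓ C) ⊓ (¬F ⊓ ¬D)) unsat w.r.t. T
   all branches close; clash {C, ¬C} at x₀
2. Hence (∀s.D ⊓ C) ⊑ (F ⊔ D): entailed.

Yes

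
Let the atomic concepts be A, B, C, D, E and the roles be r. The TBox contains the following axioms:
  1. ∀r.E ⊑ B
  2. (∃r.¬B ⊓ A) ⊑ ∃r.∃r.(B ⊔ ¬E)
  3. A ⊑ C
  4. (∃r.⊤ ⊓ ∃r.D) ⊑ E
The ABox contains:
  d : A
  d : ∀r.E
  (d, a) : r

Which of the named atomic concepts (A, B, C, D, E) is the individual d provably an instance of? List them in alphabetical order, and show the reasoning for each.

{A, B, C}

1. d : A?  L(d) = {A, ∀r.E} ∪ {¬A}
   clash {A, ¬A} at d — d ∈ A
2. d : B?  L(d) = {A, ∀r.E} ∪ {¬B}
   clash {B, ¬B} at d — d ∈ B
3. d : C?  L(d) = {A, ∀r.E} ∪ {¬C}
   clash {C, ¬C} at d — d ∈ C
4. d : D?  L(d) = {A, ∀r.E} ∪ {¬D}
   apply at d: ∀r.E⊑B; A⊑C
   open: L(d) ⊇ {A, B, C, ¬D, ∀r.B, …} — d ∉ D possible
5. d : E?  L(d) = {A, ∀r.E} ∪ {¬E}
   apply at d: ∀r.E⊑B; A⊑C
   open: L(d) ⊇ {A, B, C, ¬E, ∀r.B, …} — d ∉ E possible
6. Entailed for d: {A, B, C}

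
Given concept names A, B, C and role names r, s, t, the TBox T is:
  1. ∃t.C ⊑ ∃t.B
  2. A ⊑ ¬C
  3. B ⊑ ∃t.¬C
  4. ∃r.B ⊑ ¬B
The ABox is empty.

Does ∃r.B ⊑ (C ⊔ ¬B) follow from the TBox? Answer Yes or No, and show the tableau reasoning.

Yes

1. ∃r.B ⊑ (C ⊔ ¬B)  ⇔  (∃r.B ⊓ (¬C ⊓ B)) unsat w.r.t. T
   all branches close; clash {B, ¬B} at x₀
2. Hence ∃r.B ⊑ (C ⊔ ¬B): entailed.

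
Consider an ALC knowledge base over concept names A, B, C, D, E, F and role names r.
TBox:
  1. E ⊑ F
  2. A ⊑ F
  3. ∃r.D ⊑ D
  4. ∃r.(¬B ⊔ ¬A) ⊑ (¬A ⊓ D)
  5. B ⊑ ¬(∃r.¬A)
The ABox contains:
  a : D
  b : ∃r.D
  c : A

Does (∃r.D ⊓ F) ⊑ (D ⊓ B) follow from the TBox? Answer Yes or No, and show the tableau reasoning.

1. (∃r.D ⊓ F) ⊑ (D ⊓ B)  ⇔  ((∃r.D ⊓ F) ⊓ (¬D ⊔ ¬B)) unsat w.r.t. T
   apply at x₀: ∃r.D⊑D
   open: L(x₀) ⊇ {D, F, ¬B, ∀r.(B ⊓ A), ∃r.D} (+ ∃-successors)
2. Hence (∃r.D ⊓ F) ⊑ (D ⊓ B): not entailed.

No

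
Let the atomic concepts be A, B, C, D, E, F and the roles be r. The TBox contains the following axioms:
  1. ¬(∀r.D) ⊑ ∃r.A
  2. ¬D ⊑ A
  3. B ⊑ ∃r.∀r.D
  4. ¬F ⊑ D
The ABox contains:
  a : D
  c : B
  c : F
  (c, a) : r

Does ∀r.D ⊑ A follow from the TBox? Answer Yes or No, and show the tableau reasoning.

1. ∀r.D ⊑ A  ⇔  (∀r.D ⊓ ¬A) unsat w.r.t. T
   open: L(x₀) ⊇ {D, ¬A, ¬B, ∀r.D}
2. Hence ∀r.D ⊑ A: not entailed.

No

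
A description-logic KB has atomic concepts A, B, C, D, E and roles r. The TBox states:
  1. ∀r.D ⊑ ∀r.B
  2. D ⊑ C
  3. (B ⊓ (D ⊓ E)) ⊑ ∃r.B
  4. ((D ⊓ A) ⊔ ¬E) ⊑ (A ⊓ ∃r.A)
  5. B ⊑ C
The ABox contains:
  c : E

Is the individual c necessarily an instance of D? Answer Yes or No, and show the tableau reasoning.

No

1. c : D?  L(c) = {E} ∪ {¬D}
   open: L(c) ⊇ {E, ¬B, ¬D, ∃r.¬D} (+ ∃-successors) — c ∉ D possible
2. Hence c : D: not entailed.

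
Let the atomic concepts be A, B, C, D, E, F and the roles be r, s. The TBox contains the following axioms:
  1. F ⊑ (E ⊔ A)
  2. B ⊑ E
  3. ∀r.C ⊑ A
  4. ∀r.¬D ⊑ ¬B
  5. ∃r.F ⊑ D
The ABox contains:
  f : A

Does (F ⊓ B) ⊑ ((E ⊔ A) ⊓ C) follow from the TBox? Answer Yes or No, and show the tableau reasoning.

1. (F ⊓ B) ⊑ ((E ⊔ A) ⊓ C)  ⇔  ((F ⊓ B) ⊓ ((¬E ⊓ ¬A) ⊔ ¬C)) unsat w.r.t. T
   apply at x₀: F⊑(E ⊔ A); B⊑E
   open: L(x₀) ⊇ {B, E, F, ¬C, ∀r.¬F, …} (+ ∃-successors)
2. Hence (F ⊓ B) ⊑ ((E ⊔ A) ⊓ C): not entailed.

No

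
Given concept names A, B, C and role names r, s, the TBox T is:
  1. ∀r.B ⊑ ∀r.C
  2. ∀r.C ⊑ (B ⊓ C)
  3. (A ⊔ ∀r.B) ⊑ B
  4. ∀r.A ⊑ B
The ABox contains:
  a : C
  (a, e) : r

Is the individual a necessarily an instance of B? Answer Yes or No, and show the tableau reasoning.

No

1. a : B?  L(a) = {C} ∪ {¬B}
   open: L(a) ⊇ {C, ¬A, ¬B, ∃r.¬A, ∃r.¬B, …} (+ ∃-successors) — a ∉ B possible
2. Hence a : B: not entailed.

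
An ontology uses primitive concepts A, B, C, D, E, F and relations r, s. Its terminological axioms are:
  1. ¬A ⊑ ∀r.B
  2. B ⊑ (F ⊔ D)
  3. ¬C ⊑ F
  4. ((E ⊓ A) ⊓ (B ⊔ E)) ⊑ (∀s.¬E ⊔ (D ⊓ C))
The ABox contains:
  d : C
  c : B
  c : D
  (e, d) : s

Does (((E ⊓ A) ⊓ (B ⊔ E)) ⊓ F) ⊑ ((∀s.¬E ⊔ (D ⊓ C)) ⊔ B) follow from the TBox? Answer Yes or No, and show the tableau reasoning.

Yes

1. (((E ⊓ A) ⊓ (B ⊔ E)) ⊓ F) ⊑ ((∀s.¬E ⊔ (D ⊓ C)) ⊔ B)  ⇔  ((((E ⊓ A) ⊓ (B ⊔ E)) ⊓ F) ⊓ ((∃s.E ⊓ (¬D ⊔ ¬C)) ⊓ ¬B)) unsat w.r.t. T
   all branches close; clash {C, ¬C} at x₀
2. Hence (((E ⊓ A) ⊓ (B ⊔ E)) ⊓ F) ⊑ ((∀s.¬E ⊔ (D ⊓ C)) ⊔ B): entailed.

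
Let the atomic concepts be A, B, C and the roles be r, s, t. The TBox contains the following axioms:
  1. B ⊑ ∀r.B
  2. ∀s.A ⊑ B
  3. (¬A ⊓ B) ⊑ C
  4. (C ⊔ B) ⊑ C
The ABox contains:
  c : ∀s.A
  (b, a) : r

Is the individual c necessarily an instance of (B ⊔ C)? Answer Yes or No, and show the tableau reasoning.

1. c : (B ⊔ C)?  L(c) = {∀s.A} ∪ {(¬B ⊓ ¬C)}
   clash {C, ¬C} at c — c ∈ (B ⊔ C)
2. Hence c : (B ⊔ C): entailed.

Yes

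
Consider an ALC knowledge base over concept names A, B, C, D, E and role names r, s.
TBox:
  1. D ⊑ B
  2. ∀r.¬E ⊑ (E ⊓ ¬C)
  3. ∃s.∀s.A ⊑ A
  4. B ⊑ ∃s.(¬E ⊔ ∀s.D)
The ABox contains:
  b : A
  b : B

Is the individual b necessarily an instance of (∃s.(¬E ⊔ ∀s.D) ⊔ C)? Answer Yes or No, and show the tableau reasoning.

Yes

1. b : (∃s.(¬E ⊔ ∀s.D) ⊔ C)?  L(b) = {A, B} ∪ {(∀s.(E ⊓ ∃s.¬D) ⊓ ¬C)}
   clash {D, ¬D} at an ∃-successor — b ∈ (∃s.(¬E ⊔ ∀s.D) ⊔ C)
2. Hence b : (∃s.(¬E ⊔ ∀s.D) ⊔ C): entailed.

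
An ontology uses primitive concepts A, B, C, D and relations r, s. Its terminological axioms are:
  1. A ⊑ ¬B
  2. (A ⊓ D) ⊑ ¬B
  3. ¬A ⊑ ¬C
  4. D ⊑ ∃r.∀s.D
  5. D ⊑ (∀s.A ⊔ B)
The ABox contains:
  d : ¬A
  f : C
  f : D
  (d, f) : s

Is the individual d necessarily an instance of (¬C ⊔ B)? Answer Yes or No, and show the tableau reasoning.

1. d : (¬C ⊔ B)?  L(d) = {¬A} ∪ {(C ⊓ ¬B)}
   clash {C, ¬C} at d — d ∈ (¬C ⊔ B)
2. Hence d : (¬C ⊔ B): entailed.

Yes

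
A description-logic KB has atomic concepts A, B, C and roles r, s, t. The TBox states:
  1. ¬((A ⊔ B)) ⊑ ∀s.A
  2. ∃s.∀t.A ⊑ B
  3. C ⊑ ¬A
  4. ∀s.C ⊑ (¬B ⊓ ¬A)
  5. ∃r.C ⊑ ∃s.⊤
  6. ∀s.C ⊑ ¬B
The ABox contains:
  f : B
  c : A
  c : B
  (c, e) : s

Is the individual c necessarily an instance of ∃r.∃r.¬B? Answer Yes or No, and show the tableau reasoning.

1. c : ∃r.∃r.¬B?  L(c) = {A, B} ∪ {∀r.∀r.B}
   open: L(c) ⊇ {A, B, ¬C, ∀r.¬C, ∀r.∀r.B, …} (+ ∃-successors) — c ∉ ∃r.∃r.¬B possible
2. Hence c : ∃r.∃r.¬B: not entailed.

No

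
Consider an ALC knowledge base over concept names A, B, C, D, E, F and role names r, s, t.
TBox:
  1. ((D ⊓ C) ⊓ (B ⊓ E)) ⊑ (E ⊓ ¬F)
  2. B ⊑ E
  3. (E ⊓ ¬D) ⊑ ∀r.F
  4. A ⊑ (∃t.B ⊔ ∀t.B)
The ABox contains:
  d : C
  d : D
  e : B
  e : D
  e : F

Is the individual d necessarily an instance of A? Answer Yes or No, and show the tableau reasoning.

1. d : A?  L(d) = {C, D} ∪ {¬A}
   open: L(d) ⊇ {C, D, ¬A, ¬B} — d ∉ A possible
2. Hence d : A: not entailed.

No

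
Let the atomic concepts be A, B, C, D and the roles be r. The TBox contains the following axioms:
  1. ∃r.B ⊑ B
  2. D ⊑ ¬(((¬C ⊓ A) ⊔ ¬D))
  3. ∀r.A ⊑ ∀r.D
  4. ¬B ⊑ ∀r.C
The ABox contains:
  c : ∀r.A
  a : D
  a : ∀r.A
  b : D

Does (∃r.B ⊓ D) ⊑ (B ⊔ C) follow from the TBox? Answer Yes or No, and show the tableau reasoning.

1. (∃r.B ⊓ D) ⊑ (B ⊔ C)  ⇔  ((∃r.B ⊓ D) ⊓ (¬B ⊓ ¬C)) unsat w.r.t. T
   all branches close; clash {B, ¬B} at x₀
2. Hence (∃r.B ⊓ D) ⊑ (B ⊔ C): entailed.

Yes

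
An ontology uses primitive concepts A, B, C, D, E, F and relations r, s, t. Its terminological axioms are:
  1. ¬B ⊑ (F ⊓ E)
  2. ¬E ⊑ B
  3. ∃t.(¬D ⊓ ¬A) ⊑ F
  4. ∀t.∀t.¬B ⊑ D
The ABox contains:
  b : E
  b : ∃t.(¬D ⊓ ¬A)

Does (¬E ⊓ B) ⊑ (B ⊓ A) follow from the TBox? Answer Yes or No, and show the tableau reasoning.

1. (¬E ⊓ B) ⊑ (B ⊓ A)  ⇔  ((¬E ⊓ B) ⊓ (¬B ⊔ ¬A)) unsat w.r.t. T
   open: L(x₀) ⊇ {B, ¬A, ¬E, ∀t.(D ⊔ A), ∃t.∃t.B} (+ ∃-successors)
2. Hence (¬E ⊓ B) ⊑ (B ⊓ A): not entailed.

No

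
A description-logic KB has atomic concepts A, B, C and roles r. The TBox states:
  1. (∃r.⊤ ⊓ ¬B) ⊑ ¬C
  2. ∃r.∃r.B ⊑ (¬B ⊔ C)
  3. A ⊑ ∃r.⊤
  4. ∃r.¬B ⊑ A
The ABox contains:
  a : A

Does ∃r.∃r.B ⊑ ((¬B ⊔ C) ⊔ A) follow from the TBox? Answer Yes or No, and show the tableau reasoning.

1. ∃r.∃r.B ⊑ ((¬B ⊔ C) ⊔ A)  ⇔  (∃r.∃r.B ⊓ ((B ⊓ ¬C) ⊓ ¬A)) unsat w.r.t. T
   all branches close; clash {A, ¬A} at x₀
2. Hence ∃r.∃r.B ⊑ ((¬B ⊔ C) ⊔ A): entailed.

Yes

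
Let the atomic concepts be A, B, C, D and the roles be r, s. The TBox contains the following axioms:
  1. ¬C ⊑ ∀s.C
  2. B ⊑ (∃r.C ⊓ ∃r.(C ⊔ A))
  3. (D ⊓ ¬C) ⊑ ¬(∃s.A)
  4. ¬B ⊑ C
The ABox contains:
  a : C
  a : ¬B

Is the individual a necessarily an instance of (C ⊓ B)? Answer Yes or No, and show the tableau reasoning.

No

1. a : (C ⊓ B)?  L(a) = {C, ¬B} ∪ {(¬C ⊔ ¬B)}
   open: L(a) ⊇ {C, ¬B} — a ∉ (C ⊓ B) possible
2. Hence a : (C ⊓ B): not entailed.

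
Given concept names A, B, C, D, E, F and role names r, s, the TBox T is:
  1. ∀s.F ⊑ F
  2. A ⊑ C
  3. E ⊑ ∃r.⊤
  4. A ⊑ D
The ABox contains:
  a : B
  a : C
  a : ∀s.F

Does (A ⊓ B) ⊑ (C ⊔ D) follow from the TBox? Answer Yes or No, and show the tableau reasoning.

1. (A ⊓ B) ⊑ (C ⊔ D)  ⇔  ((A ⊓ B) ⊓ (¬C ⊓ ¬D)) unsat w.r.t. T
   all branches close; clash {C, ¬C} at x₀
2. Hence (A ⊓ B) ⊑ (C ⊔ D): entailed.

Yes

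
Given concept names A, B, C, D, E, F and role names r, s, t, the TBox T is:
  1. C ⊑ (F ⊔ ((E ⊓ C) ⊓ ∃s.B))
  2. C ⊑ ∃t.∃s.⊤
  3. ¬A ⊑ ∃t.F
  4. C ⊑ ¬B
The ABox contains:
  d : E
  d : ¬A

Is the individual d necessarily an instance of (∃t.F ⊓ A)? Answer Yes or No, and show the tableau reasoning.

1. d : (∃t.F ⊓ A)?  L(d) = {E, ¬A} ∪ {(∀t.¬F ⊔ ¬A)}
   apply at d: ¬A⊑∃t.F
   open: L(d) ⊇ {E, ¬A, ¬C, ∃t.F} (+ ∃-successors) — d ∉ (∃t.F ⊓ A) possible
2. Hence d : (∃t.F ⊓ A): not entailed.

No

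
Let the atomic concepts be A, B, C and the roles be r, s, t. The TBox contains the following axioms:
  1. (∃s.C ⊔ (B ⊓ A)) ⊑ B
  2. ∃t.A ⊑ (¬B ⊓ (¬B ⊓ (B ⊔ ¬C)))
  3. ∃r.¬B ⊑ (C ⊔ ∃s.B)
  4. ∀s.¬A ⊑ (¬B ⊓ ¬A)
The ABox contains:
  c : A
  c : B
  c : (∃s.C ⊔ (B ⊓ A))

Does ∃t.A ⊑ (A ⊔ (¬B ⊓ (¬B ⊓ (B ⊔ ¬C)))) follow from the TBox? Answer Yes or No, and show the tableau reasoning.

Yes

1. ∃t.A ⊑ (A ⊔ (¬B ⊓ (¬B ⊓ (B ⊔ ¬C))))  ⇔  (∃t.A ⊓ (¬A ⊓ (B ⊔ (B ⊔ (¬B ⊓ C))))) unsat w.r.t. T
   all branches close; clash {B, ¬B} at x₀
2. Hence ∃t.A ⊑ (A ⊔ (¬B ⊓ (¬B ⊓ (B ⊔ ¬C)))): entailed.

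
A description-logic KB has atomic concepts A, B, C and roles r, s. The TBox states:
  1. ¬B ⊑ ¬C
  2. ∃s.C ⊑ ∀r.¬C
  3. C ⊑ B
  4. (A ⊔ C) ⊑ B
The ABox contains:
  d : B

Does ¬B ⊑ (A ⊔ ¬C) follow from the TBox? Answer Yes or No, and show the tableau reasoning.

1. ¬B ⊑ (A ⊔ ¬C)  ⇔  (¬B ⊓ (¬A ⊓ C)) unsat w.r.t. T
   all branches close; clash {C, ¬C} at x₀
2. Hence ¬B ⊑ (A ⊔ ¬C): entailed.

Yes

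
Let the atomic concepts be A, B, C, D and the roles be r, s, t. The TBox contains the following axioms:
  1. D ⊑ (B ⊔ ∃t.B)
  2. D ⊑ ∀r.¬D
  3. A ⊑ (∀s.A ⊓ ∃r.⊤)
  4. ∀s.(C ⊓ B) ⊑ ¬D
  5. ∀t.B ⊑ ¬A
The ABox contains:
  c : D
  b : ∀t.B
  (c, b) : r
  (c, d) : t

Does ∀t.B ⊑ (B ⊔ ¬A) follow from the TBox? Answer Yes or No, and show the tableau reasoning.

1. ∀t.B ⊑ (B ⊔ ¬A)  ⇔  (∀t.B ⊓ (¬B ⊓ A)) unsat w.r.t. T
   all branches close; clash {A, ¬A} at x₀
2. Hence ∀t.B ⊑ (B ⊔ ¬A): entailed.

Yes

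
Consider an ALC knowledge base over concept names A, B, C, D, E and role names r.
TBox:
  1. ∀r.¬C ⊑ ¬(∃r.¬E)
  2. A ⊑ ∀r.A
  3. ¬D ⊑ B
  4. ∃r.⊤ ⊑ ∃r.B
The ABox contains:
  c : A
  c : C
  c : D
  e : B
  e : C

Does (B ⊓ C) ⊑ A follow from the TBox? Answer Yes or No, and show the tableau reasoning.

1. (B ⊓ C) ⊑ A  ⇔  ((B ⊓ C) ⊓ ¬A) unsat w.r.t. T
   open: L(x₀) ⊇ {B, C, ¬A, ∀r.E, ∀r.⊥}
2. Hence (B ⊓ C) ⊑ A: not entailed.

No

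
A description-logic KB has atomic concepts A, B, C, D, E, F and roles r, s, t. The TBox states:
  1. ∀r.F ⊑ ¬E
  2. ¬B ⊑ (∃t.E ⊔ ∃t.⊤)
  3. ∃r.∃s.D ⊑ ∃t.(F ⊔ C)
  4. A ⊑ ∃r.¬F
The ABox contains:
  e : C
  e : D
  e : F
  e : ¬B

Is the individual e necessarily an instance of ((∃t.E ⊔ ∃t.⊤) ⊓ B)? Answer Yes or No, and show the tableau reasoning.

No

1. e : ((∃t.E ⊔ ∃t.⊤) ⊓ B)?  L(e) = {C, D, F, ¬B} ∪ {((∀t.¬E ⊓ ∀t.⊥) ⊔ ¬B)}
   apply at e: ¬B⊑(∃t.E ⊔ ∃t.⊤)
   open: L(e) ⊇ {C, D, F, ¬A, ¬B, …} (+ ∃-successors) — e ∉ ((∃t.E ⊔ ∃t.⊤) ⊓ B) possible
2. Hence e : ((∃t.E ⊔ ∃t.⊤) ⊓ B): not entailed.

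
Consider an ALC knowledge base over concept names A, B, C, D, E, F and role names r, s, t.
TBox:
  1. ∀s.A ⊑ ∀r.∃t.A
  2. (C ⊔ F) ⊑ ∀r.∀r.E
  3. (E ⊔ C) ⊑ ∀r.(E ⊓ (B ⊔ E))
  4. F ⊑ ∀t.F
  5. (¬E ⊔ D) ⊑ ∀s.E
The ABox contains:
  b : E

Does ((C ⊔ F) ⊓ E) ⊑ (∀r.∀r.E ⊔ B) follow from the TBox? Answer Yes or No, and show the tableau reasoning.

Yes

1. ((C ⊔ F) ⊓ E) ⊑ (∀r.∀r.E ⊔ B)  ⇔  (((C ⊔ F) ⊓ E) ⊓ (∃r.∃r.¬E ⊓ ¬B)) unsat w.r.t. T
   all branches close; clash {E, ¬E} at an ∃-successor
2. Hence ((C ⊔ F) ⊓ E) ⊑ (∀r.∀r.E ⊔ B): entailed.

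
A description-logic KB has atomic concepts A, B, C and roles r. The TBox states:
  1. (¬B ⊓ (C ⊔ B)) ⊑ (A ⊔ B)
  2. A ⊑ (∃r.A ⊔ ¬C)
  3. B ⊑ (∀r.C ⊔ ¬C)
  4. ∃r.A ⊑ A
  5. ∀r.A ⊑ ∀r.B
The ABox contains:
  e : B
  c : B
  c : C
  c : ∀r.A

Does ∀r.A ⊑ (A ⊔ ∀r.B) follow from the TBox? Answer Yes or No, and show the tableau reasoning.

Yes

1. ∀r.A ⊑ (A ⊔ ∀r.B)  ⇔  (∀r.A ⊓ (¬A ⊓ ∃r.¬B)) unsat w.r.t. T
   all branches close; clash {A, ¬A} at x₀
2. Hence ∀r.A ⊑ (A ⊔ ∀r.B): entailed.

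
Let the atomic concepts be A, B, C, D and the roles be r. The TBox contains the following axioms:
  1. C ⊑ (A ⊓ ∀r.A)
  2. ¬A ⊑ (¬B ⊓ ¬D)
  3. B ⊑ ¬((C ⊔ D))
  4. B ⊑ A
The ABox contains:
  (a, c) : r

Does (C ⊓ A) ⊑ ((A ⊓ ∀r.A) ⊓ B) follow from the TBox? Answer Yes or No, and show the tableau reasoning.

1. (C ⊓ A) ⊑ ((A ⊓ ∀r.A) ⊓ B)  ⇔  ((C ⊓ A) ⊓ ((¬A ⊔ ∃r.¬A) ⊔ ¬B)) unsat w.r.t. T
   apply at x₀: C⊑(A ⊓ ∀r.A)
   open: L(x₀) ⊇ {A, C, ¬B, ∀r.A}
2. Hence (C ⊓ A) ⊑ ((A ⊓ ∀r.A) ⊓ B): not entailed.

No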